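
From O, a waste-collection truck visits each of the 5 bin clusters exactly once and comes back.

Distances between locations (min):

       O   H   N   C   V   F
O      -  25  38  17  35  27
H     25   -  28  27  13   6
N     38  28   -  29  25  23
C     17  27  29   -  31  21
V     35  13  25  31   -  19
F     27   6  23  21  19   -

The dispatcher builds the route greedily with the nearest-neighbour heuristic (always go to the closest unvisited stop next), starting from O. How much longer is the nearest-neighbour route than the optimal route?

O: C=17, H=25, F=27, V=35, N=38 ⇒ C
C: F=21, H=27, N=29, V=31 ⇒ F
F: H=6, V=19, N=23 ⇒ H
H: V=13, N=28 ⇒ V
V: N=25 ⇒ N
NN route O → C → F → H → V → N → O costs 120.
Optimal: O → C → N → V → H → F → O costs 117 (by enumerating all 60 distinct tours).
Excess = 120 − 117 = 3.

3 min longer than the optimal tour.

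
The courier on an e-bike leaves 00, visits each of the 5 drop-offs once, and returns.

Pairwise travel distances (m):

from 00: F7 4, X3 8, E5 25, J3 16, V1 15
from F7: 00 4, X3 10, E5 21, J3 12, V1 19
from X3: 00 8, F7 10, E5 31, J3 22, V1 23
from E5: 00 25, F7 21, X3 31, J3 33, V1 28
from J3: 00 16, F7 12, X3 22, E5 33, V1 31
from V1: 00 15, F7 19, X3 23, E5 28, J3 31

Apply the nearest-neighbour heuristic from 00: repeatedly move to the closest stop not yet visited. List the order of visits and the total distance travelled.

Nearest-neighbour total = 120 m; route 00 → F7 → X3 → J3 → V1 → E5 → 00.

00 → [F7:4 / X3:8 / V1:15 / J3:16 / E5:25] → F7 (4)
F7 → [X3:10 / J3:12 / V1:19 / E5:21] → X3 (10)
X3 → [J3:22 / V1:23 / E5:31] → J3 (22)
J3 → [V1:31 / E5:33] → V1 (31)
V1 → [E5:28] → E5 (28)
Return E5→00: 25.
Total = 4 + 10 + 22 + 31 + 28 + 25 = 120.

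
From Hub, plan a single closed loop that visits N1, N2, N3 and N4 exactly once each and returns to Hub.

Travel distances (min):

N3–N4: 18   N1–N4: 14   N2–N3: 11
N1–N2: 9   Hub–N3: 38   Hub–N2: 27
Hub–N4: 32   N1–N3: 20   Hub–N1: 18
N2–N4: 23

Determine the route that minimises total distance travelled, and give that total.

Hub-N1-N2-N3-N4-Hub: 18+9+11+18+32 = 88
Hub-N1-N2-N4-N3-Hub: 18+9+23+18+38 = 106
Hub-N1-N3-N2-N4-Hub: 18+20+11+23+32 = 104
Hub-N1-N3-N4-N2-Hub: 18+20+18+23+27 = 106
Hub-N1-N4-N2-N3-Hub: 18+14+23+11+38 = 104
Hub-N1-N4-N3-N2-Hub: 18+14+18+11+27 = 88
Hub-N2-N1-N3-N4-Hub: 27+9+20+18+32 = 106
Hub-N2-N1-N4-N3-Hub: 27+9+14+18+38 = 106
Hub-N2-N3-N1-N4-Hub: 27+11+20+14+32 = 104
Hub-N2-N4-N1-N3-Hub: 27+23+14+20+38 = 122
Hub-N3-N1-N2-N4-Hub: 38+20+9+23+32 = 122
Hub-N3-N2-N1-N4-Hub: 38+11+9+14+32 = 104
The minimum is 88.
One optimal route: Hub → N1 → N2 → N3 → N4 → Hub (or its reverse).

Minimum total distance: 88 min.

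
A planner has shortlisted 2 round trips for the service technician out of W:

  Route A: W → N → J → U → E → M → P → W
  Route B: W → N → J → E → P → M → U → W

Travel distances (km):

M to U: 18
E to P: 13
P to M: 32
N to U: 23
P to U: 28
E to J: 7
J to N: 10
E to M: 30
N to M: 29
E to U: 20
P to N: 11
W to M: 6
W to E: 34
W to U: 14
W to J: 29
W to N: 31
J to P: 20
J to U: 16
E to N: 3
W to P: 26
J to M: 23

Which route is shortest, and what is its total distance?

125 km — Route B is the shortest.

Route A: 31 + 10 + 16 + 20 + 30 + 32 + 26 = 165
Route B: 31 + 10 + 7 + 13 + 32 + 18 + 14 = 125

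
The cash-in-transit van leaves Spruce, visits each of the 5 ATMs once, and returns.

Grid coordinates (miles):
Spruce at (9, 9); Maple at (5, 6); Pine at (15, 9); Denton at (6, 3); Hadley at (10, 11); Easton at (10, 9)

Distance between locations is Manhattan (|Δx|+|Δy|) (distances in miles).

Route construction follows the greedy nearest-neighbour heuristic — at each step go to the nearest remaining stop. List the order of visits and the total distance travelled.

Spruce → [Easton:1 / Hadley:3 / Pine:6 / Maple:7 / Denton:9] → Easton (1)
Easton → [Hadley:2 / Pine:5 / Maple:8 / Denton:10] → Hadley (2)
Hadley → [Pine:7 / Maple:10 / Denton:12] → Pine (7)
Pine → [Maple:13 / Denton:15] → Maple (13)
Maple → [Denton:4] → Denton (4)
Return Denton→Spruce: 9.
Total = 1 + 2 + 7 + 13 + 4 + 9 = 36.

Nearest-neighbour total = 36 miles; route Spruce → Easton → Hadley → Pine → Maple → Denton → Spruce.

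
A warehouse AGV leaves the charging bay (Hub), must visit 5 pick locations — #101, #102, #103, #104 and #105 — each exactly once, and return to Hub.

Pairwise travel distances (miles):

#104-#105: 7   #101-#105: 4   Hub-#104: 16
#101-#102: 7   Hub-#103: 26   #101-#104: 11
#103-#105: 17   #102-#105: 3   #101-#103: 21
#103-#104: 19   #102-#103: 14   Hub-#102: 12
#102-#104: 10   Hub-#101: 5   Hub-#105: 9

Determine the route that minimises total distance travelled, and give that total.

Minimum total distance: 61 miles.

With 5 stops there are 5!/2 = 60 distinct round trips (a route and its reverse cost the same).
Hub - #101 - #102 - #103 - #104 - #105 - Hub: 5+7+14+19+7+9 = 61
Hub - #101 - #102 - #103 - #105 - #104 - Hub: 5+7+14+17+7+16 = 66
Hub - #101 - #102 - #104 - #103 - #105 - Hub: 5+7+10+19+17+9 = 67
Hub - #101 - #102 - #104 - #105 - #103 - Hub: 5+7+10+7+17+26 = 72
Hub - #101 - #102 - #105 - #103 - #104 - Hub: 5+7+3+17+19+16 = 67
Hub - #101 - #102 - #105 - #104 - #103 - Hub: 5+7+3+7+19+26 = 67
Hub - #101 - #103 - #102 - #104 - #105 - Hub: 5+21+14+10+7+9 = 66
Hub - #101 - #103 - #102 - #105 - #104 - Hub: 5+21+14+3+7+16 = 66
Hub - #101 - #103 - #104 - #102 - #105 - Hub: 5+21+19+10+3+9 = 67
Hub - #101 - #103 - #104 - #105 - #102 - Hub: 5+21+19+7+3+12 = 67
Hub - #101 - #103 - #105 - #102 - #104 - Hub: 5+21+17+3+10+16 = 72
Hub - #101 - #103 - #105 - #104 - #102 - Hub: 5+21+17+7+10+12 = 72
Hub - #101 - #104 - #102 - #103 - #105 - Hub: 5+11+10+14+17+9 = 66
Hub - #101 - #104 - #102 - #105 - #103 - Hub: 5+11+10+3+17+26 = 72
… (46 more)
The minimum is 61.
One optimal route: Hub → #101 → #102 → #103 → #104 → #105 → Hub (or its reverse).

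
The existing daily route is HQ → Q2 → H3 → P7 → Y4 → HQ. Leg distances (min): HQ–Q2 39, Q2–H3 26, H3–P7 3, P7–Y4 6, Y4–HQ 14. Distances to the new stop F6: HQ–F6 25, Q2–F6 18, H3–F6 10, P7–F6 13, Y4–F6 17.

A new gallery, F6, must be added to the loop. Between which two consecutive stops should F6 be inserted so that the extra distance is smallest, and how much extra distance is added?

Adding 2 min by placing F6 on the Q2–H3 leg.

Insertion cost between consecutive stops i–j is d(i,F6) + d(F6,j) − d(i,j):
  between HQ and Q2: 25 + 18 − 39 = 4
  between Q2 and H3: 18 + 10 − 26 = 2
  between H3 and P7: 10 + 13 − 3 = 20
  between P7 and Y4: 13 + 17 − 6 = 24
  between Y4 and HQ: 17 + 25 − 14 = 28
Cheapest insertion is between Q2 and H3, adding 2.
New total = 88 + 2 = 90.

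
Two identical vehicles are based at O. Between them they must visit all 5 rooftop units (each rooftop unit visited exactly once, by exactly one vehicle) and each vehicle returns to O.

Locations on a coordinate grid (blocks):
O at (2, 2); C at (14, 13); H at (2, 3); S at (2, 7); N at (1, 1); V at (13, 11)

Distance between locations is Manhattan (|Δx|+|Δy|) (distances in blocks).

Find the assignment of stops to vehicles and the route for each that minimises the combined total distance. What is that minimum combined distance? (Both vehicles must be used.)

Minimum combined distance: 50 blocks.

There are 2^4 − 1 = 15 ways to divide the 5 stops into two non-empty groups. For each, the best each vehicle can do is its own shortest tour through its group:
  {C} + {H, S, N, V}: 46 + 44 = 90
  {H} + {C, S, N, V}: 2 + 50 = 52
  {C, H} + {S, N, V}: 46 + 44 = 90
  {S} + {C, H, N, V}: 10 + 50 = 60
  {C, S} + {H, N, V}: 46 + 44 = 90
  {H, S} + {C, N, V}: 10 + 50 = 60
  … (15 splits in total)
  {N} + {C, H, S, V}: 4 + 46 = 50  ← best
Best: vehicle 1 O → N → O = 4; vehicle 2 O → C → V → S → H → O = 46; combined 50.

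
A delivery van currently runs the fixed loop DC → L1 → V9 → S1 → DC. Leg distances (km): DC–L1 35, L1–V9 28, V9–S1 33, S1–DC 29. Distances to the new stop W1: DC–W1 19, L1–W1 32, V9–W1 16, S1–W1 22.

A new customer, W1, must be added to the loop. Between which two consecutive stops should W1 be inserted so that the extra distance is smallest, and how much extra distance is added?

Insertion cost between consecutive stops i–j is d(i,W1) + d(W1,j) − d(i,j):
  between DC and L1: 19 + 32 − 35 = 16
  between L1 and V9: 32 + 16 − 28 = 20
  between V9 and S1: 16 + 22 − 33 = 5
  between S1 and DC: 22 + 19 − 29 = 12
Cheapest insertion is between V9 and S1, adding 5.
New total = 125 + 5 = 130.

Adding 5 km by placing W1 on the V9–S1 leg.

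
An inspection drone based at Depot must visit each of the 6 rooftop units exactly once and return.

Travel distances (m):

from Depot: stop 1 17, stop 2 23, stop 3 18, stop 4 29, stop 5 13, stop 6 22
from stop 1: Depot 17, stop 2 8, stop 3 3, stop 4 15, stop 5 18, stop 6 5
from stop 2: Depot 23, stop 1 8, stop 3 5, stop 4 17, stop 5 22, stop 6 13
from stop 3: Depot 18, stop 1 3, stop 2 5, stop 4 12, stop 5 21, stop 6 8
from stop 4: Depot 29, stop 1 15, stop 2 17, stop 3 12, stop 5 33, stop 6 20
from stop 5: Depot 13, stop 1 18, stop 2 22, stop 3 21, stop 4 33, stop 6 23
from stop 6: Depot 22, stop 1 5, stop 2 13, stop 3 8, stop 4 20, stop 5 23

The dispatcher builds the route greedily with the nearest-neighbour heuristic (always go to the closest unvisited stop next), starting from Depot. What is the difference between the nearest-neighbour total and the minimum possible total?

Excess over optimum: 7 m.

From Depot: stop 5=13, stop 1=17, stop 3=18, stop 6=22, stop 2=23, stop 4=29 → choose stop 5 (13).
From stop 5: stop 1=18, stop 3=21, stop 2=22, stop 6=23, stop 4=33 → choose stop 1 (18).
From stop 1: stop 3=3, stop 6=5, stop 2=8, stop 4=15 → choose stop 3 (3).
From stop 3: stop 2=5, stop 6=8, stop 4=12 → choose stop 2 (5).
From stop 2: stop 6=13, stop 4=17 → choose stop 6 (13).
From stop 6: stop 4=20 → choose stop 4 (20).
NN route Depot → stop 5 → stop 1 → stop 3 → stop 2 → stop 6 → stop 4 → Depot costs 101.
Optimal: Depot → stop 1 → stop 6 → stop 3 → stop 4 → stop 2 → stop 5 → Depot costs 94 (by enumerating all 360 distinct tours).
Excess = 101 − 94 = 7.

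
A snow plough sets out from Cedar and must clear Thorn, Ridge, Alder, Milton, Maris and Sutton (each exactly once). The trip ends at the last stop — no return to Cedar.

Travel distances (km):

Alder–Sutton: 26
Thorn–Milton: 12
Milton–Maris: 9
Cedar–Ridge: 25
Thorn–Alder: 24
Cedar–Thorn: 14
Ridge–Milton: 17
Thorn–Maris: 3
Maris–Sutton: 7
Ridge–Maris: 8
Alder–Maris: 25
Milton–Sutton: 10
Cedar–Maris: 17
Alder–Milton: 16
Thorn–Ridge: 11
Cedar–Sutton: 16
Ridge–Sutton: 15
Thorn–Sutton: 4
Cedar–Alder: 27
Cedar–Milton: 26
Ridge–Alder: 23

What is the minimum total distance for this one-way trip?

There are 6! = 720 possible orderings.
Cedar - Thorn - Ridge - Alder - Milton - Maris - Sutton: 14+11+23+16+9+7 = 80
Cedar - Thorn - Ridge - Alder - Milton - Sutton - Maris: 14+11+23+16+10+7 = 81
Cedar - Thorn - Ridge - Alder - Maris - Milton - Sutton: 14+11+23+25+9+10 = 92
Cedar - Thorn - Ridge - Alder - Maris - Sutton - Milton: 14+11+23+25+7+10 = 90
Cedar - Thorn - Ridge - Alder - Sutton - Milton - Maris: 14+11+23+26+10+9 = 93
Cedar - Thorn - Ridge - Alder - Sutton - Maris - Milton: 14+11+23+26+7+9 = 90
Cedar - Thorn - Ridge - Milton - Alder - Maris - Sutton: 14+11+17+16+25+7 = 90
Cedar - Thorn - Ridge - Milton - Alder - Sutton - Maris: 14+11+17+16+26+7 = 91
… (712 more)
Cedar - Sutton - Thorn - Ridge - Maris - Milton - Alder: 16+4+11+8+9+16 = 64  ← best
The minimum is 64.
One shortest path: Cedar → Sutton → Thorn → Ridge → Maris → Milton → Alder.

64 km — the minimum one-way total.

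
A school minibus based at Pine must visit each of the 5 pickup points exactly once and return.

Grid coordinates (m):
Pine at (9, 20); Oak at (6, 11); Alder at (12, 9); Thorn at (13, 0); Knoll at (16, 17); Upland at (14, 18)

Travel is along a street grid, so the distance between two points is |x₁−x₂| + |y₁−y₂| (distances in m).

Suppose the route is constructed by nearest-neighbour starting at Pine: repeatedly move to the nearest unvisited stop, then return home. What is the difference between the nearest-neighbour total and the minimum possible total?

Pine: Upland=7, Knoll=10, Oak=12, Alder=14, Thorn=24 ⇒ Upland
Upland: Knoll=3, Alder=11, Oak=15, Thorn=19 ⇒ Knoll
Knoll: Alder=12, Oak=16, Thorn=20 ⇒ Alder
Alder: Oak=8, Thorn=10 ⇒ Oak
Oak: Thorn=18 ⇒ Thorn
NN route Pine → Upland → Knoll → Alder → Oak → Thorn → Pine costs 72.
Optimal: Pine → Oak → Alder → Thorn → Knoll → Upland → Pine costs 60 (by enumerating all 60 distinct tours).
Excess = 72 − 60 = 12.

Excess over optimum: 12 m.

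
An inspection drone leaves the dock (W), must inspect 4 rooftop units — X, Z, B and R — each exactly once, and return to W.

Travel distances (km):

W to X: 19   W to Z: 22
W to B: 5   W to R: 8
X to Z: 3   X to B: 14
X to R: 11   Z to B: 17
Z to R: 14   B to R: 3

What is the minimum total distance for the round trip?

Minimum total distance: 44 km.

With 4 stops there are 4!/2 = 12 distinct round trips (a route and its reverse cost the same).
W→X→Z→B→R→W: 19+3+17+3+8 = 50
W→X→Z→R→B→W: 19+3+14+3+5 = 44
W→X→B→Z→R→W: 19+14+17+14+8 = 72
W→X→B→R→Z→W: 19+14+3+14+22 = 72
W→X→R→Z→B→W: 19+11+14+17+5 = 66
W→X→R→B→Z→W: 19+11+3+17+22 = 72
W→Z→X→B→R→W: 22+3+14+3+8 = 50
W→Z→X→R→B→W: 22+3+11+3+5 = 44
W→Z→B→X→R→W: 22+17+14+11+8 = 72
W→Z→R→X→B→W: 22+14+11+14+5 = 66
W→B→X→Z→R→W: 5+14+3+14+8 = 44
W→B→Z→X→R→W: 5+17+3+11+8 = 44
The minimum is 44.
One optimal route: W → X → Z → R → B → W (or its reverse).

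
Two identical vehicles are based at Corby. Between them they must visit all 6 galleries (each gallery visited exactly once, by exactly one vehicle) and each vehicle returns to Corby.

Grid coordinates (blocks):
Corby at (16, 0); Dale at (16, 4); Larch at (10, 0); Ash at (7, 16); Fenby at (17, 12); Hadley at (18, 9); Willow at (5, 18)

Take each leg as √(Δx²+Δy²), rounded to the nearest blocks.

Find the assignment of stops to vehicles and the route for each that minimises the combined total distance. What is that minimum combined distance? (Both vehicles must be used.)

58 blocks — the smallest possible combined total.

Check every non-empty split of the stops between the two vehicles; for each half take its own optimal tour:
  {Dale} + {Larch, Ash, Fenby, Hadley, Willow}: 8 + 50 = 58
  {Larch} + {Dale, Ash, Fenby, Hadley, Willow}: 12 + 46 = 58
  {Dale, Larch} + {Ash, Fenby, Hadley, Willow}: 17 + 46 = 63
  {Ash} + {Dale, Larch, Fenby, Hadley, Willow}: 36 + 50 = 86
  {Dale, Ash} + {Larch, Fenby, Hadley, Willow}: 37 + 50 = 87
  {Larch, Ash} + {Dale, Fenby, Hadley, Willow}: 40 + 46 = 86
  … (31 splits in total)
Best: vehicle 1 Corby → Dale → Corby = 8; vehicle 2 Corby → Larch → Ash → Willow → Fenby → Hadley → Corby = 50; combined 58.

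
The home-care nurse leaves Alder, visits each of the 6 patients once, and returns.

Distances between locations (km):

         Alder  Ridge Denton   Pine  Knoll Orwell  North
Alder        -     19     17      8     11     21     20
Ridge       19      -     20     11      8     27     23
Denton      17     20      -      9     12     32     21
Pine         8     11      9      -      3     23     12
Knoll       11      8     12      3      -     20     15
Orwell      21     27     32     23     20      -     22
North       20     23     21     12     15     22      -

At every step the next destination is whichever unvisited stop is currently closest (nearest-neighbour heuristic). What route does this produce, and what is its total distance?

Total distance 103 km via the nearest-neighbour route Alder → Pine → Knoll → Ridge → Denton → North → Orwell → Alder.

From Alder: distances to unvisited — Pine=8, Knoll=11, Denton=17, Ridge=19, North=20, Orwell=21. Nearest is Pine (8).
From Pine: distances to unvisited — Knoll=3, Denton=9, Ridge=11, North=12, Orwell=23. Nearest is Knoll (3).
From Knoll: distances to unvisited — Ridge=8, Denton=12, North=15, Orwell=20. Nearest is Ridge (8).
From Ridge: distances to unvisited — Denton=20, North=23, Orwell=27. Nearest is Denton (20).
From Denton: distances to unvisited — North=21, Orwell=32. Nearest is North (21).
From North: distances to unvisited — Orwell=22. Nearest is Orwell (22).
Return Orwell→Alder: 21.
Total = 8 + 3 + 8 + 20 + 21 + 22 + 21 = 103.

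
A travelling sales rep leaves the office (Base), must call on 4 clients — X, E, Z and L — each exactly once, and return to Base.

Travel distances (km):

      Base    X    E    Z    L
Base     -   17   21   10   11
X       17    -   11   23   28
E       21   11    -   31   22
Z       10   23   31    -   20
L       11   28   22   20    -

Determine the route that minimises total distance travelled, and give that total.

Minimum total distance: 77 km.

With 4 stops there are 4!/2 = 12 distinct round trips (a route and its reverse cost the same).
Base → X → E → Z → L → Base: 17+11+31+20+11 = 90
Base → X → E → L → Z → Base: 17+11+22+20+10 = 80
Base → X → Z → E → L → Base: 17+23+31+22+11 = 104
Base → X → Z → L → E → Base: 17+23+20+22+21 = 103
Base → X → L → E → Z → Base: 17+28+22+31+10 = 108
Base → X → L → Z → E → Base: 17+28+20+31+21 = 117
Base → E → X → Z → L → Base: 21+11+23+20+11 = 86
Base → E → X → L → Z → Base: 21+11+28+20+10 = 90
Base → E → Z → X → L → Base: 21+31+23+28+11 = 114
Base → E → L → X → Z → Base: 21+22+28+23+10 = 104
Base → Z → X → E → L → Base: 10+23+11+22+11 = 77
Base → Z → E → X → L → Base: 10+31+11+28+11 = 91
The minimum is 77.
One optimal route: Base → Z → X → E → L → Base (or its reverse).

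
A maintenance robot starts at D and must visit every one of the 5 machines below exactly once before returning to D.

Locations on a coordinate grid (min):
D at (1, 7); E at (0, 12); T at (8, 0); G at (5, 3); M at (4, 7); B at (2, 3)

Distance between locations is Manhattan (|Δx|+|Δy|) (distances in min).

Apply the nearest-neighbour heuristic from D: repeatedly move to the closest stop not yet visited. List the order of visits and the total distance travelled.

At D the remaining stops are M 3, B 5, E 6, G 8, T 14; go to M.
At M the remaining stops are G 5, B 6, E 9, T 11; go to G.
At G the remaining stops are B 3, T 6, E 14; go to B.
At B the remaining stops are T 9, E 11; go to T.
At T the remaining stops are E 20; go to E.
Return E→D: 6.
Total = 3 + 5 + 3 + 9 + 20 + 6 = 46.

Total distance 46 min via the nearest-neighbour route D → M → G → B → T → E → D.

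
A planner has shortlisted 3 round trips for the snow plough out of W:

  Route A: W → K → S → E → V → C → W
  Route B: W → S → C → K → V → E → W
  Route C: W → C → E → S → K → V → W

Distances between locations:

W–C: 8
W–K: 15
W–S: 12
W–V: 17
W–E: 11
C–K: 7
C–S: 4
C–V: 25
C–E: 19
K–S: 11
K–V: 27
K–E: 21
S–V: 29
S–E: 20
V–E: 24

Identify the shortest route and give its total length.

Route A: 15 + 11 + 20 + 24 + 25 + 8 = 103
Route B: 12 + 4 + 7 + 27 + 24 + 11 = 85
Route C: 8 + 19 + 20 + 11 + 27 + 17 = 102

Shortest is Route B, total 85.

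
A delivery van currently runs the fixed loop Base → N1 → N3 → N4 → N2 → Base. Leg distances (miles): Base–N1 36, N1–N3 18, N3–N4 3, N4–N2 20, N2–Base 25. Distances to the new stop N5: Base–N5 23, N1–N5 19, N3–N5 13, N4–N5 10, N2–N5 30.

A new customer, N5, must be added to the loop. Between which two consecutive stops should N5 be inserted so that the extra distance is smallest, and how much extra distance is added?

+6 miles — insert N5 between Base and N1.

Insertion cost between consecutive stops i–j is d(i,N5) + d(N5,j) − d(i,j):
  between Base and N1: 23 + 19 − 36 = 6
  between N1 and N3: 19 + 13 − 18 = 14
  between N3 and N4: 13 + 10 − 3 = 20
  between N4 and N2: 10 + 30 − 20 = 20
  between N2 and Base: 30 + 23 − 25 = 28
Cheapest insertion is between Base and N1, adding 6.
New total = 102 + 6 = 108.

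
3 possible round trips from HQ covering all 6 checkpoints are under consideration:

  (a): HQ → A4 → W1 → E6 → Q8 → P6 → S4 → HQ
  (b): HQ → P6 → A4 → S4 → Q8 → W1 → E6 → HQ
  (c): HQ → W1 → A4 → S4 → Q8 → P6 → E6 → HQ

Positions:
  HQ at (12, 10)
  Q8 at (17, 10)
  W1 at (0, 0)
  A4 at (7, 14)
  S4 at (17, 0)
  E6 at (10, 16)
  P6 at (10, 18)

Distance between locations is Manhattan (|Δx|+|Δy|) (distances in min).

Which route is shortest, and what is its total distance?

102 min — (c) is the shortest.

(a): 9 + 21 + 26 + 13 + 15 + 25 + 15 = 124
(b): 10 + 7 + 24 + 10 + 27 + 26 + 8 = 112
(c): 22 + 21 + 24 + 10 + 15 + 2 + 8 = 102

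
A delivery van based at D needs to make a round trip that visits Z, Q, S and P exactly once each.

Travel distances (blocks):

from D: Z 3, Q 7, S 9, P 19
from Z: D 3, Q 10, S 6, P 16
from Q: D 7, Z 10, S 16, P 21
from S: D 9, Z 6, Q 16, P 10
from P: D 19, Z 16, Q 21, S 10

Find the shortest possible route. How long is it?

There are 12 distinct closed tours to check (reversals are equivalent).
D → Z → Q → S → P → D: 3+10+16+10+19 = 58
D → Z → Q → P → S → D: 3+10+21+10+9 = 53
D → Z → S → Q → P → D: 3+6+16+21+19 = 65
D → Z → S → P → Q → D: 3+6+10+21+7 = 47
D → Z → P → Q → S → D: 3+16+21+16+9 = 65
D → Z → P → S → Q → D: 3+16+10+16+7 = 52
D → Q → Z → S → P → D: 7+10+6+10+19 = 52
D → Q → Z → P → S → D: 7+10+16+10+9 = 52
D → Q → S → Z → P → D: 7+16+6+16+19 = 64
D → Q → P → Z → S → D: 7+21+16+6+9 = 59
D → S → Z → Q → P → D: 9+6+10+21+19 = 65
D → S → Q → Z → P → D: 9+16+10+16+19 = 70
The minimum is 47.
One optimal route: D → Z → S → P → Q → D (or its reverse).

47 blocks — the shortest possible round trip.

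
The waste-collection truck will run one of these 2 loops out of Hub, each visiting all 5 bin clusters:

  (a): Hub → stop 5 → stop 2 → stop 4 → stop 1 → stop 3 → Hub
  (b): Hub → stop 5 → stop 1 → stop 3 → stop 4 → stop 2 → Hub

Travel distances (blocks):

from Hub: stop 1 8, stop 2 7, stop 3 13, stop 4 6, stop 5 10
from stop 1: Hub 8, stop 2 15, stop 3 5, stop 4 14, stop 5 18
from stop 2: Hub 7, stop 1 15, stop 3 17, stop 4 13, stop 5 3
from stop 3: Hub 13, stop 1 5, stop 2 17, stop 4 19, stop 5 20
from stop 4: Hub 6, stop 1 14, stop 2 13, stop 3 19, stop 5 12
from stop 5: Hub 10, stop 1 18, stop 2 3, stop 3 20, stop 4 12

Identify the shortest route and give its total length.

58 blocks — (a) is the shortest.

(a): 10 + 3 + 13 + 14 + 5 + 13 = 58
(b): 10 + 18 + 5 + 19 + 13 + 7 = 72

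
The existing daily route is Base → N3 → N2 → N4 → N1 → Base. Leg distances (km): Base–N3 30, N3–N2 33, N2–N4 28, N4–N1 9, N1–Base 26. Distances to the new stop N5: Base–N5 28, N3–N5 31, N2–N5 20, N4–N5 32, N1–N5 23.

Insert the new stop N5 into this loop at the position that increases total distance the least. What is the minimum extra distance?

Insertion cost between consecutive stops i–j is d(i,N5) + d(N5,j) − d(i,j):
  between Base and N3: 28 + 31 − 30 = 29
  between N3 and N2: 31 + 20 − 33 = 18
  between N2 and N4: 20 + 32 − 28 = 24
  between N4 and N1: 32 + 23 − 9 = 46
  between N1 and Base: 23 + 28 − 26 = 25
Cheapest insertion is between N3 and N2, adding 18.
New total = 126 + 18 = 144.

Minimum extra distance: 18 km, inserting N5 between N3 and N2.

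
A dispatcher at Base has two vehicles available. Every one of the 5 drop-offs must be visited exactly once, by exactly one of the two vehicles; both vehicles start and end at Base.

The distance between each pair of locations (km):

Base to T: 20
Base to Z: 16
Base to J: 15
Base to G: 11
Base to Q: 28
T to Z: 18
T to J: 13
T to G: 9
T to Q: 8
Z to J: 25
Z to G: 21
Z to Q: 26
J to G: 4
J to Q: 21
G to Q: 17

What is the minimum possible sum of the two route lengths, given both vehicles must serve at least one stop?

Minimum combined distance: 96 km.

Check every non-empty split of the stops between the two vehicles; for each half take its own optimal tour:
  {T} + {Z, J, G, Q}: 40 + 78 = 118
  {Z} + {T, J, G, Q}: 32 + 64 = 96
  {T, Z} + {J, G, Q}: 54 + 64 = 118
  {J} + {T, Z, G, Q}: 30 + 70 = 100
  {T, J} + {Z, G, Q}: 48 + 70 = 118
  {Z, J} + {T, G, Q}: 56 + 56 = 112
  … (15 splits in total)
Best: vehicle 1 Base → Z → Base = 32; vehicle 2 Base → T → Q → J → G → Base = 64; combined 96.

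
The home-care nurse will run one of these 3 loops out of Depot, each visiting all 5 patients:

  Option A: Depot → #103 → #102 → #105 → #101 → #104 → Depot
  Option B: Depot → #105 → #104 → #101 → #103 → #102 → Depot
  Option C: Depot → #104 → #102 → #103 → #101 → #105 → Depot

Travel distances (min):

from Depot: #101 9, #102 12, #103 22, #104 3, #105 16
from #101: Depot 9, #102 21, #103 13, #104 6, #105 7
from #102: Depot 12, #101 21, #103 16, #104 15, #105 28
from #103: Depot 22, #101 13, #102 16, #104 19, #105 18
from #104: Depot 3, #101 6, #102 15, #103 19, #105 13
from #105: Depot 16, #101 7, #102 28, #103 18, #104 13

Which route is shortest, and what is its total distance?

Option A: 22 + 16 + 28 + 7 + 6 + 3 = 82
Option B: 16 + 13 + 6 + 13 + 16 + 12 = 76
Option C: 3 + 15 + 16 + 13 + 7 + 16 = 70

70 min — Option C is the shortest.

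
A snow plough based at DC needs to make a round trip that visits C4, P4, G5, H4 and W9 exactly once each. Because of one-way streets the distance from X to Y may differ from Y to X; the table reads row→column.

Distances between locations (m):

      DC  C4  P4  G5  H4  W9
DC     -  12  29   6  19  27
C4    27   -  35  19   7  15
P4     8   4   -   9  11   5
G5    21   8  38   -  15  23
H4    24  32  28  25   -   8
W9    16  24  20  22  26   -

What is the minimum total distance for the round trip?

57 m — the shortest possible round trip.

DC - C4 - P4 - G5 - H4 - W9 - DC: 12+35+9+15+8+16 = 95
DC - C4 - P4 - G5 - W9 - H4 - DC: 12+35+9+23+26+24 = 129
DC - C4 - P4 - H4 - G5 - W9 - DC: 12+35+11+25+23+16 = 122
DC - C4 - P4 - H4 - W9 - G5 - DC: 12+35+11+8+22+21 = 109
DC - C4 - P4 - W9 - G5 - H4 - DC: 12+35+5+22+15+24 = 113
DC - C4 - P4 - W9 - H4 - G5 - DC: 12+35+5+26+25+21 = 124
DC - C4 - G5 - P4 - H4 - W9 - DC: 12+19+38+11+8+16 = 104
DC - C4 - G5 - P4 - W9 - H4 - DC: 12+19+38+5+26+24 = 124
DC - C4 - G5 - H4 - P4 - W9 - DC: 12+19+15+28+5+16 = 95
DC - C4 - G5 - H4 - W9 - P4 - DC: 12+19+15+8+20+8 = 82
DC - C4 - G5 - W9 - P4 - H4 - DC: 12+19+23+20+11+24 = 109
DC - C4 - G5 - W9 - H4 - P4 - DC: 12+19+23+26+28+8 = 116
DC - C4 - H4 - P4 - G5 - W9 - DC: 12+7+28+9+23+16 = 95
DC - C4 - H4 - P4 - W9 - G5 - DC: 12+7+28+5+22+21 = 95
… (106 more)
DC - G5 - C4 - H4 - W9 - P4 - DC: 6+8+7+8+20+8 = 57  ← best
The minimum is 57.
One optimal route: DC → G5 → C4 → H4 → W9 → P4 → DC.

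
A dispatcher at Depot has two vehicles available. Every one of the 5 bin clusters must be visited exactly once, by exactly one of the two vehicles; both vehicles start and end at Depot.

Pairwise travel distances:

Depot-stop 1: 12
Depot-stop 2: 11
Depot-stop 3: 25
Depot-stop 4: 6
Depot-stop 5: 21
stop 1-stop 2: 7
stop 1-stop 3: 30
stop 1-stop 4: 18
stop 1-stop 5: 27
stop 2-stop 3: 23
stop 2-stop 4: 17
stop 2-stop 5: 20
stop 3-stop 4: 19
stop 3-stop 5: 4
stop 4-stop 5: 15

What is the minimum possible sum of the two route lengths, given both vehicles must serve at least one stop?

79 — the smallest possible combined total.

Check every non-empty split of the stops between the two vehicles; for each half take its own optimal tour:
  {stop 1} + {stop 2, stop 3, stop 4, stop 5}: 24 + 59 = 83
  {stop 2} + {stop 1, stop 3, stop 4, stop 5}: 22 + 67 = 89
  {stop 1, stop 2} + {stop 3, stop 4, stop 5}: 30 + 50 = 80
  {stop 3} + {stop 1, stop 2, stop 4, stop 5}: 50 + 60 = 110
  {stop 1, stop 3} + {stop 2, stop 4, stop 5}: 67 + 52 = 119
  {stop 2, stop 3} + {stop 1, stop 4, stop 5}: 59 + 60 = 119
  … (15 splits in total)
  {stop 4} + {stop 1, stop 2, stop 3, stop 5}: 12 + 67 = 79  ← best
Best: vehicle 1 Depot → stop 4 → Depot = 12; vehicle 2 Depot → stop 1 → stop 2 → stop 3 → stop 5 → Depot = 67; combined 79.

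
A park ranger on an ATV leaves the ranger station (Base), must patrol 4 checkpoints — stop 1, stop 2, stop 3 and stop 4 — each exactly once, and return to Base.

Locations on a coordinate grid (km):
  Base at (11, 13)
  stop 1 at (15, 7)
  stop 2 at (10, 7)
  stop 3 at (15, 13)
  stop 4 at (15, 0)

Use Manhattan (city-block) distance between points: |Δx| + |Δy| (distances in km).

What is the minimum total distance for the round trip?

With 4 stops there are 4!/2 = 12 distinct round trips (a route and its reverse cost the same).
Base→stop 1→stop 2→stop 3→stop 4→Base: 10+5+11+13+17 = 56
Base→stop 1→stop 2→stop 4→stop 3→Base: 10+5+12+13+4 = 44
Base→stop 1→stop 3→stop 2→stop 4→Base: 10+6+11+12+17 = 56
Base→stop 1→stop 3→stop 4→stop 2→Base: 10+6+13+12+7 = 48
Base→stop 1→stop 4→stop 2→stop 3→Base: 10+7+12+11+4 = 44
Base→stop 1→stop 4→stop 3→stop 2→Base: 10+7+13+11+7 = 48
Base→stop 2→stop 1→stop 3→stop 4→Base: 7+5+6+13+17 = 48
Base→stop 2→stop 1→stop 4→stop 3→Base: 7+5+7+13+4 = 36
Base→stop 2→stop 3→stop 1→stop 4→Base: 7+11+6+7+17 = 48
Base→stop 2→stop 4→stop 1→stop 3→Base: 7+12+7+6+4 = 36
Base→stop 3→stop 1→stop 2→stop 4→Base: 4+6+5+12+17 = 44
Base→stop 3→stop 2→stop 1→stop 4→Base: 4+11+5+7+17 = 44
The minimum is 36.
One optimal route: Base → stop 2 → stop 1 → stop 4 → stop 3 → Base (or its reverse).

Minimum total distance: 36 km.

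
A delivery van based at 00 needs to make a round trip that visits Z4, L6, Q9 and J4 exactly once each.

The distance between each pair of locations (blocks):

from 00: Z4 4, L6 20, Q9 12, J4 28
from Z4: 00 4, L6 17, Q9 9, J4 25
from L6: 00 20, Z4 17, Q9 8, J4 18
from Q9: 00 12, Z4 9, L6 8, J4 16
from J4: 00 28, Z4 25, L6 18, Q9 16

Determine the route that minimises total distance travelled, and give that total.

Shortest round trip = 67 blocks.

There are 12 distinct closed tours to check (reversals are equivalent).
00-Z4-L6-Q9-J4-00: 4+17+8+16+28 = 73
00-Z4-L6-J4-Q9-00: 4+17+18+16+12 = 67
00-Z4-Q9-L6-J4-00: 4+9+8+18+28 = 67
00-Z4-Q9-J4-L6-00: 4+9+16+18+20 = 67
00-Z4-J4-L6-Q9-00: 4+25+18+8+12 = 67
00-Z4-J4-Q9-L6-00: 4+25+16+8+20 = 73
00-L6-Z4-Q9-J4-00: 20+17+9+16+28 = 90
00-L6-Z4-J4-Q9-00: 20+17+25+16+12 = 90
00-L6-Q9-Z4-J4-00: 20+8+9+25+28 = 90
00-L6-J4-Z4-Q9-00: 20+18+25+9+12 = 84
00-Q9-Z4-L6-J4-00: 12+9+17+18+28 = 84
00-Q9-L6-Z4-J4-00: 12+8+17+25+28 = 90
The minimum is 67.
One optimal route: 00 → Z4 → L6 → J4 → Q9 → 00 (or its reverse).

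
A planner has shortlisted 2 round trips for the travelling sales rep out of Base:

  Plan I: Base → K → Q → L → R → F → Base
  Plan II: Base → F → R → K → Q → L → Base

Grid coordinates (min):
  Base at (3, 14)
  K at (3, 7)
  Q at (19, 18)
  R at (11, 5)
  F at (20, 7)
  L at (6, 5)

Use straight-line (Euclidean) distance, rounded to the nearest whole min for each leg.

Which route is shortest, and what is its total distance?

76 min — Plan I is the shortest.

Plan I: 7 + 19 + 18 + 5 + 9 + 18 = 76
Plan II: 18 + 9 + 8 + 19 + 18 + 9 = 81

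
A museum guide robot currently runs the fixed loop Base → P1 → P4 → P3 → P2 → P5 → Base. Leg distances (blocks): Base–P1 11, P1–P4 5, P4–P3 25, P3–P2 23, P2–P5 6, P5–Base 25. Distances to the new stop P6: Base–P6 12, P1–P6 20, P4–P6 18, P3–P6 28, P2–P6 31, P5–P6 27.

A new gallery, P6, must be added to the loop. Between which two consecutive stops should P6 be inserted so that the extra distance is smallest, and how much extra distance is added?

Adding 14 blocks by placing P6 on the P5–Base leg.

Insertion cost between consecutive stops i–j is d(i,P6) + d(P6,j) − d(i,j):
  between Base and P1: 12 + 20 − 11 = 21
  between P1 and P4: 20 + 18 − 5 = 33
  between P4 and P3: 18 + 28 − 25 = 21
  between P3 and P2: 28 + 31 − 23 = 36
  between P2 and P5: 31 + 27 − 6 = 52
  between P5 and Base: 27 + 12 − 25 = 14
Cheapest insertion is between P5 and Base, adding 14.
New total = 95 + 14 = 109.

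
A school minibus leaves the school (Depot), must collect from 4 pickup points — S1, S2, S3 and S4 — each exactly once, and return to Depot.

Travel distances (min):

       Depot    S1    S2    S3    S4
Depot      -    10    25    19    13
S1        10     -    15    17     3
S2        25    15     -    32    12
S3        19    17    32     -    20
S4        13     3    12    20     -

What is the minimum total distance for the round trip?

Minimum total distance: 76 min.

Depot - S1 - S2 - S3 - S4 - Depot: 10+15+32+20+13 = 90
Depot - S1 - S2 - S4 - S3 - Depot: 10+15+12+20+19 = 76
Depot - S1 - S3 - S2 - S4 - Depot: 10+17+32+12+13 = 84
Depot - S1 - S3 - S4 - S2 - Depot: 10+17+20+12+25 = 84
Depot - S1 - S4 - S2 - S3 - Depot: 10+3+12+32+19 = 76
Depot - S1 - S4 - S3 - S2 - Depot: 10+3+20+32+25 = 90
Depot - S2 - S1 - S3 - S4 - Depot: 25+15+17+20+13 = 90
Depot - S2 - S1 - S4 - S3 - Depot: 25+15+3+20+19 = 82
Depot - S2 - S3 - S1 - S4 - Depot: 25+32+17+3+13 = 90
Depot - S2 - S4 - S1 - S3 - Depot: 25+12+3+17+19 = 76
Depot - S3 - S1 - S2 - S4 - Depot: 19+17+15+12+13 = 76
Depot - S3 - S2 - S1 - S4 - Depot: 19+32+15+3+13 = 82
The minimum is 76.
One optimal route: Depot → S1 → S2 → S4 → S3 → Depot (or its reverse).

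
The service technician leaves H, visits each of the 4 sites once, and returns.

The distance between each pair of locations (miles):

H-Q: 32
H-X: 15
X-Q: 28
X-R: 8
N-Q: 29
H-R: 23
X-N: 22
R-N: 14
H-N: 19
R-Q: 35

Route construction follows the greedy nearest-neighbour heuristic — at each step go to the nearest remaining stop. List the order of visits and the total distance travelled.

Nearest-neighbour total = 98 miles; route H → X → R → N → Q → H.

From H: distances to unvisited — X=15, N=19, R=23, Q=32. Nearest is X (15).
From X: distances to unvisited — R=8, N=22, Q=28. Nearest is R (8).
From R: distances to unvisited — N=14, Q=35. Nearest is N (14).
From N: distances to unvisited — Q=29. Nearest is Q (29).
Return Q→H: 32.
Total = 15 + 8 + 14 + 29 + 32 = 98.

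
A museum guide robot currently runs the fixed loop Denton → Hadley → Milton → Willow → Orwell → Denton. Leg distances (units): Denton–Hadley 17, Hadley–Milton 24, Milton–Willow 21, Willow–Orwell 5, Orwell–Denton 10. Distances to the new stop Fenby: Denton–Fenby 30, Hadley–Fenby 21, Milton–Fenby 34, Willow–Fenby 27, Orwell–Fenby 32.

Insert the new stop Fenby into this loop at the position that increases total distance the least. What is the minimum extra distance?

Insertion cost between consecutive stops i–j is d(i,Fenby) + d(Fenby,j) − d(i,j):
  between Denton and Hadley: 30 + 21 − 17 = 34
  between Hadley and Milton: 21 + 34 − 24 = 31
  between Milton and Willow: 34 + 27 − 21 = 40
  between Willow and Orwell: 27 + 32 − 5 = 54
  between Orwell and Denton: 32 + 30 − 10 = 52
Cheapest insertion is between Hadley and Milton, adding 31.
New total = 77 + 31 = 108.

+31 — insert Fenby between Hadley and Milton.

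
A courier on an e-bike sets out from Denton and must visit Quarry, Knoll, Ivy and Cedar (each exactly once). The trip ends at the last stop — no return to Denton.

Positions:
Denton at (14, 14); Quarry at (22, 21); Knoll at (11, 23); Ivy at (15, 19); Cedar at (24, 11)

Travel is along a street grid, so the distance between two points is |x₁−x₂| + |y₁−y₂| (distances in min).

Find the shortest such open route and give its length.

39 min — the minimum one-way total.

There are 4! = 24 possible orderings.
Denton - Quarry - Knoll - Ivy - Cedar: 15+13+8+17 = 53
Denton - Quarry - Knoll - Cedar - Ivy: 15+13+25+17 = 70
Denton - Quarry - Ivy - Knoll - Cedar: 15+9+8+25 = 57
Denton - Quarry - Ivy - Cedar - Knoll: 15+9+17+25 = 66
Denton - Quarry - Cedar - Knoll - Ivy: 15+12+25+8 = 60
Denton - Quarry - Cedar - Ivy - Knoll: 15+12+17+8 = 52
Denton - Knoll - Quarry - Ivy - Cedar: 12+13+9+17 = 51
Denton - Knoll - Quarry - Cedar - Ivy: 12+13+12+17 = 54
Denton - Knoll - Ivy - Quarry - Cedar: 12+8+9+12 = 41
Denton - Knoll - Ivy - Cedar - Quarry: 12+8+17+12 = 49
Denton - Knoll - Cedar - Quarry - Ivy: 12+25+12+9 = 58
Denton - Knoll - Cedar - Ivy - Quarry: 12+25+17+9 = 63
Denton - Ivy - Quarry - Knoll - Cedar: 6+9+13+25 = 53
Denton - Ivy - Quarry - Cedar - Knoll: 6+9+12+25 = 52
… (10 more)
Denton - Ivy - Knoll - Quarry - Cedar: 6+8+13+12 = 39  ← best
The minimum is 39.
One shortest path: Denton → Ivy → Knoll → Quarry → Cedar.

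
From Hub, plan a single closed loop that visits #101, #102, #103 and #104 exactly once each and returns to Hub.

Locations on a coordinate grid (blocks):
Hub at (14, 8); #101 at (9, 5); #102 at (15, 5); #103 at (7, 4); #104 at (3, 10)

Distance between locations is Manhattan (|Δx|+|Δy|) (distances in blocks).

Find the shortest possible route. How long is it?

Minimum total distance: 36 blocks.

With 4 stops there are 4!/2 = 12 distinct round trips (a route and its reverse cost the same).
Hub → #101 → #102 → #103 → #104 → Hub: 8+6+9+10+13 = 46
Hub → #101 → #102 → #104 → #103 → Hub: 8+6+17+10+11 = 52
Hub → #101 → #103 → #102 → #104 → Hub: 8+3+9+17+13 = 50
Hub → #101 → #103 → #104 → #102 → Hub: 8+3+10+17+4 = 42
Hub → #101 → #104 → #102 → #103 → Hub: 8+11+17+9+11 = 56
Hub → #101 → #104 → #103 → #102 → Hub: 8+11+10+9+4 = 42
Hub → #102 → #101 → #103 → #104 → Hub: 4+6+3+10+13 = 36
Hub → #102 → #101 → #104 → #103 → Hub: 4+6+11+10+11 = 42
Hub → #102 → #103 → #101 → #104 → Hub: 4+9+3+11+13 = 40
Hub → #102 → #104 → #101 → #103 → Hub: 4+17+11+3+11 = 46
Hub → #103 → #101 → #102 → #104 → Hub: 11+3+6+17+13 = 50
Hub → #103 → #102 → #101 → #104 → Hub: 11+9+6+11+13 = 50
The minimum is 36.
One optimal route: Hub → #102 → #101 → #103 → #104 → Hub (or its reverse).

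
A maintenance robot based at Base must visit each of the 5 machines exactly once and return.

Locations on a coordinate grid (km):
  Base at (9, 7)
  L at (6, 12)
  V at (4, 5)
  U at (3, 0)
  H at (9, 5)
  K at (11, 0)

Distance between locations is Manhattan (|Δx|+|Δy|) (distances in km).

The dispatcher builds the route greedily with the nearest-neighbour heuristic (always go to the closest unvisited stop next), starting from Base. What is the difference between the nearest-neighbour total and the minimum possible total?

Excess over optimum: 6 km.

From Base: H=2, V=7, L=8, K=9, U=13 → choose H (2).
From H: V=5, K=7, L=10, U=11 → choose V (5).
From V: U=6, L=9, K=12 → choose U (6).
From U: K=8, L=15 → choose K (8).
From K: L=17 → choose L (17).
NN route Base → H → V → U → K → L → Base costs 46.
Optimal: Base → L → V → U → K → H → Base costs 40 (by enumerating all 60 distinct tours).
Excess = 46 − 40 = 6.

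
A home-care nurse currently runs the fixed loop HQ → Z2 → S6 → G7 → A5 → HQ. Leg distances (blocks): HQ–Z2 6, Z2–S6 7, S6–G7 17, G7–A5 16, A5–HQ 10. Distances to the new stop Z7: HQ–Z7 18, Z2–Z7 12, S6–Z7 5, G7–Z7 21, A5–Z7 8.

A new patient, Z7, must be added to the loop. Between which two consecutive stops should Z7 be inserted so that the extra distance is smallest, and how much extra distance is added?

Adding 9 blocks by placing Z7 on the S6–G7 leg.

Insertion cost between consecutive stops i–j is d(i,Z7) + d(Z7,j) − d(i,j):
  between HQ and Z2: 18 + 12 − 6 = 24
  between Z2 and S6: 12 + 5 − 7 = 10
  between S6 and G7: 5 + 21 − 17 = 9
  between G7 and A5: 21 + 8 − 16 = 13
  between A5 and HQ: 8 + 18 − 10 = 16
Cheapest insertion is between S6 and G7, adding 9.
New total = 56 + 9 = 65.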